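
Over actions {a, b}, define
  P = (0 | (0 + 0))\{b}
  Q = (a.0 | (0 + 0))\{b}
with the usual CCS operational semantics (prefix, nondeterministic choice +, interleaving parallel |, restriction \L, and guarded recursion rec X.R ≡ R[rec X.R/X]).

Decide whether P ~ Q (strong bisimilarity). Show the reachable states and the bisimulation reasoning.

NO

Reachable graph of P (1 states):
  m0 = (0 | (0 + 0))\{b} → stopped
Reachable graph of Q (2 states):
  n0 = (a.0 | (0 + 0))\{b} → -a-> n1
  n1 = (0 | (0 + 0))\{b} → stopped
Coarsest stable partition (strong bisimilarity classes):
  B0 = {m0, n1}
  B1 = {n0}
m0 ∈ B0, n0 ∈ B1 → different blocks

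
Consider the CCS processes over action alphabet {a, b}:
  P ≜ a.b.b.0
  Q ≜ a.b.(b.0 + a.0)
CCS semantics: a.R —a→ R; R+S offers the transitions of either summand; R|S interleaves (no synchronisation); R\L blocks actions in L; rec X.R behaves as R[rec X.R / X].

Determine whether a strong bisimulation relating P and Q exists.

Reachable graph of P (4 states):
  s0 = a.b.b.0 has moves ··a··> s1
  s1 = b.b.0 has moves ··b··> s2
  s2 = b.0 has moves ··b··> s3
  s3 = 0 has moves stopped
Reachable graph of Q (4 states):
  t0 = a.b.(b.0 + a.0) has moves ··a··> t1
  t1 = b.(b.0 + a.0) has moves ··b··> t2
  t2 = b.0 + a.0 has moves ··a··> t3, ··b··> t3
  t3 = 0 has moves stopped
Partition-refinement fixed point:
  B0 = {s0}
  B1 = {s1}
  B2 = {s2}
  B3 = {s3, t3}
  B4 = {t0}
  B5 = {t1}
  B6 = {t2}
s0 ∈ B0, t0 ∈ B4 → different blocks

P ≁ Q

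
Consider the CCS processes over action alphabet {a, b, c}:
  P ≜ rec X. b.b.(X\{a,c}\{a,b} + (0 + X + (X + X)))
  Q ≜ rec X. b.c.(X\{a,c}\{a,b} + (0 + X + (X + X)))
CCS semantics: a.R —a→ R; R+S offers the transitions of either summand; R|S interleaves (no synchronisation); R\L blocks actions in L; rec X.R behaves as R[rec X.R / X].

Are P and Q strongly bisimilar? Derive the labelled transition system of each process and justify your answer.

NO

Reachable graph of P (3 states):
  u0 = rec X. b.b.(X\{a,c}\{a,b} + (0 + X + (X + X))) → ··b··> u1
  u1 = b.((rec X. b.b.(X\{a,c}\{a,b} + (0 + X + (X + X))))\{a,c}\{a,b} + (0 + (rec X. b.b.(X\{a,c}\{a,b} + (0 + X + (X + X)))) + ((rec X. b.b.(X\{a,c}\{a,b} + (0 + X + (X + X)))) + (rec X. b.b.(X\{a,c}\{a,b} + (0 + X + (X + X))))))) → ··b··> u2
  u2 = (rec X. b.b.(X\{a,c}\{a,b} + (0 + X + (X + X))))\{a,c}\{a,b} + (0 + (rec X. b.b.(X\{a,c}\{a,b} + (0 + X + (X + X)))) + ((rec X. b.b.(X\{a,c}\{a,b} + (0 + X + (X + X)))) + (rec X. b.b.(X\{a,c}\{a,b} + (0 + X + (X + X)))))) → ··b··> u1
Reachable graph of Q (3 states):
  v0 = rec X. b.c.(X\{a,c}\{a,b} + (0 + X + (X + X))) → ··b··> v1
  v1 = c.((rec X. b.c.(X\{a,c}\{a,b} + (0 + X + (X + X))))\{a,c}\{a,b} + (0 + (rec X. b.c.(X\{a,c}\{a,b} + (0 + X + (X + X)))) + ((rec X. b.c.(X\{a,c}\{a,b} + (0 + X + (X + X)))) + (rec X. b.c.(X\{a,c}\{a,b} + (0 + X + (X + X))))))) → ··c··> v2
  v2 = (rec X. b.c.(X\{a,c}\{a,b} + (0 + X + (X + X))))\{a,c}\{a,b} + (0 + (rec X. b.c.(X\{a,c}\{a,b} + (0 + X + (X + X)))) + ((rec X. b.c.(X\{a,c}\{a,b} + (0 + X + (X + X)))) + (rec X. b.c.(X\{a,c}\{a,b} + (0 + X + (X + X)))))) → ··b··> v1
Partition-refinement fixed point:
  B0 = {u0, u1, u2}
  B1 = {v0, v2}
  B2 = {v1}
u0 ∈ B0, v0 ∈ B1 → different blocks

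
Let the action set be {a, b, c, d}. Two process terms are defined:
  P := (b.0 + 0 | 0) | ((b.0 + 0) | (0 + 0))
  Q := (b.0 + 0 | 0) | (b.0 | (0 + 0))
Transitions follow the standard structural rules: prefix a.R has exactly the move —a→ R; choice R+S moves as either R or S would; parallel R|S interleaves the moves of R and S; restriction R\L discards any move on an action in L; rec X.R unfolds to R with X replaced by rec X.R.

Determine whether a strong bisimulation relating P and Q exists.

LTS(P): 4 reachable states
  u0 = (b.0 + 0 | 0) | ((b.0 + 0) | (0 + 0)) ⊢ —b→ u1, —b→ u2
  u1 = (b.0 + 0 | 0) | (0 | (0 + 0)) ⊢ —b→ u3
  u2 = 0 | ((b.0 + 0) | (0 + 0)) ⊢ —b→ u3
  u3 = 0 | (0 | (0 + 0)) ⊢ ∅
LTS(Q): 4 reachable states
  v0 = (b.0 + 0 | 0) | (b.0 | (0 + 0)) ⊢ —b→ v1, —b→ v2
  v1 = (b.0 + 0 | 0) | (0 | (0 + 0)) ⊢ —b→ v3
  v2 = 0 | (b.0 | (0 + 0)) ⊢ —b→ v3
  v3 = 0 | (0 | (0 + 0)) ⊢ ∅
Partition-refinement fixed point:
  B0 = {u0, v0}
  B1 = {u1, u2, v1, v2}
  B2 = {u3, v3}
u0 ∈ B0, v0 ∈ B0 → same block

bisimilar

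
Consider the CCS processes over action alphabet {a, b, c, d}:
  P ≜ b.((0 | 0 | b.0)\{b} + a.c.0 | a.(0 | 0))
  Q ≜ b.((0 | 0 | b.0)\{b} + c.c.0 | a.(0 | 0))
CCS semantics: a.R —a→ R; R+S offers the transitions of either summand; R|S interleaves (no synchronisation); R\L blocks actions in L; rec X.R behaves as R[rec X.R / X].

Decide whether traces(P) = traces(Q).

P's transition system — 7 states:
  m0 = b.((0 | 0 | b.0)\{b} + a.c.0 | a.(0 | 0)) has moves --b--▸ m1
  m1 = (0 | 0 | b.0)\{b} + a.c.0 | a.(0 | 0) has moves --a--▸ m2, --a--▸ m3
  m2 = a.c.0 | (0 | 0) has moves --a--▸ m4
  m3 = c.0 | a.(0 | 0) has moves --a--▸ m4, --c--▸ m5
  m4 = c.0 | (0 | 0) has moves --c--▸ m6
  m5 = 0 | a.(0 | 0) has moves --a--▸ m6
  m6 = 0 | (0 | 0) has moves ∅
Q's transition system — 7 states:
  n0 = b.((0 | 0 | b.0)\{b} + c.c.0 | a.(0 | 0)) has moves --b--▸ n1
  n1 = (0 | 0 | b.0)\{b} + c.c.0 | a.(0 | 0) has moves --a--▸ n2, --c--▸ n3
  n2 = c.c.0 | (0 | 0) has moves --c--▸ n4
  n3 = c.0 | a.(0 | 0) has moves --a--▸ n4, --c--▸ n5
  n4 = c.0 | (0 | 0) has moves --c--▸ n6
  n5 = 0 | a.(0 | 0) has moves --a--▸ n6
  n6 = 0 | (0 | 0) has moves ∅
Trace ⟨baa⟩ through P, begin at {m0}:
  after b @ step 1: {m1}
  after a @ step 2: {m2, m3}
  after a @ step 3: {m4}
  P completes σ.
Trace ⟨baa⟩ through Q, begin at {n0}:
  after b @ step 1: {n1}
  after a @ step 2: {n2}
  after a @ step 3: ∅  — Q cannot continue

trace-distinct — witness ⟨baa⟩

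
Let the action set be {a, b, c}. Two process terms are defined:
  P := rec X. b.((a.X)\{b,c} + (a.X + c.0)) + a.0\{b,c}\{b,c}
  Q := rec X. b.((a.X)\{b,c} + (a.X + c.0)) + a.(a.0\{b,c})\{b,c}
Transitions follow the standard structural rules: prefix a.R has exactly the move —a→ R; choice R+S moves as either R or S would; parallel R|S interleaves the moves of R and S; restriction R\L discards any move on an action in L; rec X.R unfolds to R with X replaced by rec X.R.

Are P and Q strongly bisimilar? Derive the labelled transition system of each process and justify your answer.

not bisimilar

P's transition system — 6 states:
  u0 = rec X. b.((a.X)\{b,c} + (a.X + c.0)) + a.0\{b,c}\{b,c} ⊢ -a-> u1, -b-> u2
  u1 = 0\{b,c}\{b,c} ⊢ (no moves)
  u2 = (a.(rec X. b.((a.X)\{b,c} + (a.X + c.0)) + a.0\{b,c}\{b,c}))\{b,c} + (a.(rec X. b.((a.X)\{b,c} + (a.X + c.0)) + a.0\{b,c}\{b,c}) + c.0) ⊢ -a-> u0, -a-> u3, -c-> u4
  u3 = (rec X. b.((a.X)\{b,c} + (a.X + c.0)) + a.0\{b,c}\{b,c})\{b,c} ⊢ -a-> u5
  u4 = 0 ⊢ (no moves)
  u5 = 0\{b,c}\{b,c}\{b,c} ⊢ (no moves)
Q's transition system — 8 states:
  v0 = rec X. b.((a.X)\{b,c} + (a.X + c.0)) + a.(a.0\{b,c})\{b,c} ⊢ -a-> v1, -b-> v2
  v1 = (a.0\{b,c})\{b,c} ⊢ -a-> v3
  v2 = (a.(rec X. b.((a.X)\{b,c} + (a.X + c.0)) + a.(a.0\{b,c})\{b,c}))\{b,c} + (a.(rec X. b.((a.X)\{b,c} + (a.X + c.0)) + a.(a.0\{b,c})\{b,c}) + c.0) ⊢ -a-> v0, -a-> v4, -c-> v5
  v3 = 0\{b,c}\{b,c} ⊢ (no moves)
  v4 = (rec X. b.((a.X)\{b,c} + (a.X + c.0)) + a.(a.0\{b,c})\{b,c})\{b,c} ⊢ -a-> v6
  v5 = 0 ⊢ (no moves)
  v6 = (a.0\{b,c})\{b,c}\{b,c} ⊢ -a-> v7
  v7 = 0\{b,c}\{b,c}\{b,c} ⊢ (no moves)
Partition-refinement fixed point:
  B0 = {u0}
  B1 = {u1, u4, u5, v3, v5, v7}
  B2 = {u2}
  B3 = {u3, v1, v6}
  B4 = {v0}
  B5 = {v2}
  B6 = {v4}
u0 ∈ B0, v0 ∈ B4 → different blocks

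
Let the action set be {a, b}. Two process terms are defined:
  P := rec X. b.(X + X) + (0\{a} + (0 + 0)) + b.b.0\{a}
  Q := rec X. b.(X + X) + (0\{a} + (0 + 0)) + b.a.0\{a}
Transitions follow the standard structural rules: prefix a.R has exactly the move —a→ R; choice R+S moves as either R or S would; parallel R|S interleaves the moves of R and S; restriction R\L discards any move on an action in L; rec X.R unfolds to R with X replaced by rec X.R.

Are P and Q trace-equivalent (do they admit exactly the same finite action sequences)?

Reachable graph of P (4 states):
  m0 = rec X. b.(X + X) + (0\{a} + (0 + 0)) + b.b.0\{a} has moves —b→ m1, —b→ m2
  m1 = (rec X. b.(X + X) + (0\{a} + (0 + 0)) + b.b.0\{a}) + (rec X. b.(X + X) + (0\{a} + (0 + 0)) + b.b.0\{a}) has moves —b→ m1, —b→ m2
  m2 = b.0\{a} has moves —b→ m3
  m3 = 0\{a} has moves ∅
Reachable graph of Q (4 states):
  n0 = rec X. b.(X + X) + (0\{a} + (0 + 0)) + b.a.0\{a} has moves —b→ n1, —b→ n2
  n1 = (rec X. b.(X + X) + (0\{a} + (0 + 0)) + b.a.0\{a}) + (rec X. b.(X + X) + (0\{a} + (0 + 0)) + b.a.0\{a}) has moves —b→ n1, —b→ n2
  n2 = a.0\{a} has moves —a→ n3
  n3 = 0\{a} has moves ∅
Executing ba from Q (initial set {n0}):
  step 1 (b): {n1, n2}
  step 2 (a): {n3}
  Q completes σ.
Executing ba from P (initial set {m0}):
  step 1 (b): {m1, m2}
  step 2 (a): ∅ (P stuck)

traces(P) ≠ traces(Q) — witness ⟨ba⟩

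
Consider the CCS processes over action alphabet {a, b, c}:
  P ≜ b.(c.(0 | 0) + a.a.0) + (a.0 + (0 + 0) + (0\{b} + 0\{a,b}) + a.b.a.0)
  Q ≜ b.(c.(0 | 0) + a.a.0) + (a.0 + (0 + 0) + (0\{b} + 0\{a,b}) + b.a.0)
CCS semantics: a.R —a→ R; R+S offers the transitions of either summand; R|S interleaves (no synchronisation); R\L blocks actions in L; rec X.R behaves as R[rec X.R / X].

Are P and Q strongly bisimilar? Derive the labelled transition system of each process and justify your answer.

not bisimilar

LTS(P): 6 reachable states
  m0 = b.(c.(0 | 0) + a.a.0) + (a.0 + (0 + 0) + (0\{b} + 0\{a,b}) + a.b.a.0) → =a=> m1, =a=> m2, =b=> m3
  m1 = 0 → ·
  m2 = b.a.0 → =b=> m4
  m3 = c.(0 | 0) + a.a.0 → =a=> m4, =c=> m5
  m4 = a.0 → =a=> m1
  m5 = 0 | 0 → ·
LTS(Q): 5 reachable states
  n0 = b.(c.(0 | 0) + a.a.0) + (a.0 + (0 + 0) + (0\{b} + 0\{a,b}) + b.a.0) → =a=> n1, =b=> n2, =b=> n3
  n1 = 0 → ·
  n2 = a.0 → =a=> n1
  n3 = c.(0 | 0) + a.a.0 → =a=> n2, =c=> n4
  n4 = 0 | 0 → ·
Coarsest stable partition (strong bisimilarity classes):
  B0 = {m0}
  B1 = {m1, m5, n1, n4}
  B2 = {m3, n3}
  B3 = {m4, n2}
  B4 = {m2}
  B5 = {n0}
m0 ∈ B0, n0 ∈ B5 → different blocks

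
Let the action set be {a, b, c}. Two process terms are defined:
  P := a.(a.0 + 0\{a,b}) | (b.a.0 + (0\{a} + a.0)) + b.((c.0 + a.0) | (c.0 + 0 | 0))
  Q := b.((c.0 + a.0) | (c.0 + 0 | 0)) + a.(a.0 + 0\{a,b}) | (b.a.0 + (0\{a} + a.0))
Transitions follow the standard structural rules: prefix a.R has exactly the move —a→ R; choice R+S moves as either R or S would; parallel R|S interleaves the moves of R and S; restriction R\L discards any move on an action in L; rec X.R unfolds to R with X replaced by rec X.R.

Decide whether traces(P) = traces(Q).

traces(P) = traces(Q)

LTS(P): 12 reachable states
  u0 = a.(a.0 + 0\{a,b}) | (b.a.0 + (0\{a} + a.0)) + b.((c.0 + a.0) | (c.0 + 0 | 0)) has moves —a→ u1, —a→ u2, —b→ u3, —b→ u4
  u1 = (a.0 + 0\{a,b}) | (b.a.0 + (0\{a} + a.0)) has moves —a→ u5, —a→ u6, —b→ u7
  u2 = a.(a.0 + 0\{a,b}) | 0 has moves —a→ u5
  u3 = (c.0 + a.0) | (c.0 + 0 | 0) has moves —a→ u8, —c→ u8, —c→ u9
  u4 = a.(a.0 + 0\{a,b}) | a.0 has moves —a→ u2, —a→ u7
  u5 = (a.0 + 0\{a,b}) | 0 has moves —a→ u10
  u6 = 0 | (b.a.0 + (0\{a} + a.0)) has moves —a→ u10, —b→ u11
  u7 = (a.0 + 0\{a,b}) | a.0 has moves —a→ u11, —a→ u5
  u8 = 0 | (c.0 + 0 | 0) has moves —c→ u10
  u9 = (c.0 + a.0) | 0 has moves —a→ u10, —c→ u10
  u10 = 0 | 0 has moves deadlocked
  u11 = 0 | a.0 has moves —a→ u10
LTS(Q): 12 reachable states
  v0 = b.((c.0 + a.0) | (c.0 + 0 | 0)) + a.(a.0 + 0\{a,b}) | (b.a.0 + (0\{a} + a.0)) has moves —a→ v1, —a→ v2, —b→ v3, —b→ v4
  v1 = (a.0 + 0\{a,b}) | (b.a.0 + (0\{a} + a.0)) has moves —a→ v5, —a→ v6, —b→ v7
  v2 = a.(a.0 + 0\{a,b}) | 0 has moves —a→ v5
  v3 = (c.0 + a.0) | (c.0 + 0 | 0) has moves —a→ v8, —c→ v8, —c→ v9
  v4 = a.(a.0 + 0\{a,b}) | a.0 has moves —a→ v2, —a→ v7
  v5 = (a.0 + 0\{a,b}) | 0 has moves —a→ v10
  v6 = 0 | (b.a.0 + (0\{a} + a.0)) has moves —a→ v10, —b→ v11
  v7 = (a.0 + 0\{a,b}) | a.0 has moves —a→ v11, —a→ v5
  v8 = 0 | (c.0 + 0 | 0) has moves —c→ v10
  v9 = (c.0 + a.0) | 0 has moves —a→ v10, —c→ v10
  v10 = 0 | 0 has moves deadlocked
  v11 = 0 | a.0 has moves —a→ v10
Coarsest stable partition (strong bisimilarity classes):
  B0 = {u0, v0}
  B1 = {u2, u7, v2, v7}
  B2 = {u11, u5, v11, v5}
  B3 = {u10, v10}
  B4 = {u3, v3}
  B5 = {u8, v8}
  B6 = {u9, v9}
  B7 = {u4, v4}
  B8 = {u1, v1}
  B9 = {u6, v6}
u0 ∈ B0, v0 ∈ B0 → same block
Bisimilar ⇒ trace-equivalent.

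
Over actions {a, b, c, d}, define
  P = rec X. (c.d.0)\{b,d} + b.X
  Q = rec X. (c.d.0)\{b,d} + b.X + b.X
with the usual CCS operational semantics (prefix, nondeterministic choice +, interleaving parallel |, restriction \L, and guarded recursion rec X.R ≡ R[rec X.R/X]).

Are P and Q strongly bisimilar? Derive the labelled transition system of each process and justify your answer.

P's transition system — 2 states:
  m0 = rec X. (c.d.0)\{b,d} + b.X → —b→ m0, —c→ m1
  m1 = (d.0)\{b,d} → deadlocked
Q's transition system — 2 states:
  n0 = rec X. (c.d.0)\{b,d} + b.X + b.X → —b→ n0, —c→ n1
  n1 = (d.0)\{b,d} → deadlocked
Bisimilarity quotient blocks:
  B0 = {m0, n0}
  B1 = {m1, n1}
m0 ∈ B0, n0 ∈ B0 → same block

YES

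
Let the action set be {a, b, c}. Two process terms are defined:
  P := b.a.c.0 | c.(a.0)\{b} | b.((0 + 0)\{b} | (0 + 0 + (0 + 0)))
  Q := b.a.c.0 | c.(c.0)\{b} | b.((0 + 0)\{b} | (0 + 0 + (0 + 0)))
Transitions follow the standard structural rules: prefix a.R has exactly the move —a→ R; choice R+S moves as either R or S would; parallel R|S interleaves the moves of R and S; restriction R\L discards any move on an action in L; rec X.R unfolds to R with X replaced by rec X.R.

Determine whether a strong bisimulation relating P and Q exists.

NO

Reachable graph of P (24 states):
  m0 = b.a.c.0 | c.(a.0)\{b} | b.((0 + 0)\{b} | (0 + 0 + (0 + 0))) | --b--▸ m1, --b--▸ m2, --c--▸ m3
  m1 = a.c.0 | c.(a.0)\{b} | b.((0 + 0)\{b} | (0 + 0 + (0 + 0))) | --a--▸ m4, --b--▸ m5, --c--▸ m6
  m2 = b.a.c.0 | c.(a.0)\{b} | ((0 + 0)\{b} | (0 + 0 + (0 + 0))) | --b--▸ m5, --c--▸ m7
  m3 = b.a.c.0 | (a.0)\{b} | b.((0 + 0)\{b} | (0 + 0 + (0 + 0))) | --a--▸ m8, --b--▸ m6, --b--▸ m7
  m4 = c.0 | c.(a.0)\{b} | b.((0 + 0)\{b} | (0 + 0 + (0 + 0))) | --b--▸ m9, --c--▸ m10, --c--▸ m11
  m5 = a.c.0 | c.(a.0)\{b} | ((0 + 0)\{b} | (0 + 0 + (0 + 0))) | --a--▸ m9, --c--▸ m12
  m6 = a.c.0 | (a.0)\{b} | b.((0 + 0)\{b} | (0 + 0 + (0 + 0))) | --a--▸ m11, --a--▸ m13, --b--▸ m12
  m7 = b.a.c.0 | (a.0)\{b} | ((0 + 0)\{b} | (0 + 0 + (0 + 0))) | --a--▸ m14, --b--▸ m12
  m8 = b.a.c.0 | 0\{b} | b.((0 + 0)\{b} | (0 + 0 + (0 + 0))) | --b--▸ m13, --b--▸ m14
  m9 = c.0 | c.(a.0)\{b} | ((0 + 0)\{b} | (0 + 0 + (0 + 0))) | --c--▸ m15, --c--▸ m16
  m10 = 0 | c.(a.0)\{b} | b.((0 + 0)\{b} | (0 + 0 + (0 + 0))) | --b--▸ m15, --c--▸ m17
  m11 = c.0 | (a.0)\{b} | b.((0 + 0)\{b} | (0 + 0 + (0 + 0))) | --a--▸ m18, --b--▸ m16, --c--▸ m17
  m12 = a.c.0 | (a.0)\{b} | ((0 + 0)\{b} | (0 + 0 + (0 + 0))) | --a--▸ m16, --a--▸ m19
  m13 = a.c.0 | 0\{b} | b.((0 + 0)\{b} | (0 + 0 + (0 + 0))) | --a--▸ m18, --b--▸ m19
  m14 = b.a.c.0 | 0\{b} | ((0 + 0)\{b} | (0 + 0 + (0 + 0))) | --b--▸ m19
  m15 = 0 | c.(a.0)\{b} | ((0 + 0)\{b} | (0 + 0 + (0 + 0))) | --c--▸ m20
  m16 = c.0 | (a.0)\{b} | ((0 + 0)\{b} | (0 + 0 + (0 + 0))) | --a--▸ m21, --c--▸ m20
  m17 = 0 | (a.0)\{b} | b.((0 + 0)\{b} | (0 + 0 + (0 + 0))) | --a--▸ m22, --b--▸ m20
  m18 = c.0 | 0\{b} | b.((0 + 0)\{b} | (0 + 0 + (0 + 0))) | --b--▸ m21, --c--▸ m22
  m19 = a.c.0 | 0\{b} | ((0 + 0)\{b} | (0 + 0 + (0 + 0))) | --a--▸ m21
  m20 = 0 | (a.0)\{b} | ((0 + 0)\{b} | (0 + 0 + (0 + 0))) | --a--▸ m23
  m21 = c.0 | 0\{b} | ((0 + 0)\{b} | (0 + 0 + (0 + 0))) | --c--▸ m23
  m22 = 0 | 0\{b} | b.((0 + 0)\{b} | (0 + 0 + (0 + 0))) | --b--▸ m23
  m23 = 0 | 0\{b} | ((0 + 0)\{b} | (0 + 0 + (0 + 0))) | (no moves)
Reachable graph of Q (24 states):
  n0 = b.a.c.0 | c.(c.0)\{b} | b.((0 + 0)\{b} | (0 + 0 + (0 + 0))) | --b--▸ n1, --b--▸ n2, --c--▸ n3
  n1 = a.c.0 | c.(c.0)\{b} | b.((0 + 0)\{b} | (0 + 0 + (0 + 0))) | --a--▸ n4, --b--▸ n5, --c--▸ n6
  n2 = b.a.c.0 | c.(c.0)\{b} | ((0 + 0)\{b} | (0 + 0 + (0 + 0))) | --b--▸ n5, --c--▸ n7
  n3 = b.a.c.0 | (c.0)\{b} | b.((0 + 0)\{b} | (0 + 0 + (0 + 0))) | --b--▸ n6, --b--▸ n7, --c--▸ n8
  n4 = c.0 | c.(c.0)\{b} | b.((0 + 0)\{b} | (0 + 0 + (0 + 0))) | --b--▸ n9, --c--▸ n10, --c--▸ n11
  n5 = a.c.0 | c.(c.0)\{b} | ((0 + 0)\{b} | (0 + 0 + (0 + 0))) | --a--▸ n9, --c--▸ n12
  n6 = a.c.0 | (c.0)\{b} | b.((0 + 0)\{b} | (0 + 0 + (0 + 0))) | --a--▸ n11, --b--▸ n12, --c--▸ n13
  n7 = b.a.c.0 | (c.0)\{b} | ((0 + 0)\{b} | (0 + 0 + (0 + 0))) | --b--▸ n12, --c--▸ n14
  n8 = b.a.c.0 | 0\{b} | b.((0 + 0)\{b} | (0 + 0 + (0 + 0))) | --b--▸ n13, --b--▸ n14
  n9 = c.0 | c.(c.0)\{b} | ((0 + 0)\{b} | (0 + 0 + (0 + 0))) | --c--▸ n15, --c--▸ n16
  n10 = 0 | c.(c.0)\{b} | b.((0 + 0)\{b} | (0 + 0 + (0 + 0))) | --b--▸ n15, --c--▸ n17
  n11 = c.0 | (c.0)\{b} | b.((0 + 0)\{b} | (0 + 0 + (0 + 0))) | --b--▸ n16, --c--▸ n17, --c--▸ n18
  n12 = a.c.0 | (c.0)\{b} | ((0 + 0)\{b} | (0 + 0 + (0 + 0))) | --a--▸ n16, --c--▸ n19
  n13 = a.c.0 | 0\{b} | b.((0 + 0)\{b} | (0 + 0 + (0 + 0))) | --a--▸ n18, --b--▸ n19
  n14 = b.a.c.0 | 0\{b} | ((0 + 0)\{b} | (0 + 0 + (0 + 0))) | --b--▸ n19
  n15 = 0 | c.(c.0)\{b} | ((0 + 0)\{b} | (0 + 0 + (0 + 0))) | --c--▸ n20
  n16 = c.0 | (c.0)\{b} | ((0 + 0)\{b} | (0 + 0 + (0 + 0))) | --c--▸ n20, --c--▸ n21
  n17 = 0 | (c.0)\{b} | b.((0 + 0)\{b} | (0 + 0 + (0 + 0))) | --b--▸ n20, --c--▸ n22
  n18 = c.0 | 0\{b} | b.((0 + 0)\{b} | (0 + 0 + (0 + 0))) | --b--▸ n21, --c--▸ n22
  n19 = a.c.0 | 0\{b} | ((0 + 0)\{b} | (0 + 0 + (0 + 0))) | --a--▸ n21
  n20 = 0 | (c.0)\{b} | ((0 + 0)\{b} | (0 + 0 + (0 + 0))) | --c--▸ n23
  n21 = c.0 | 0\{b} | ((0 + 0)\{b} | (0 + 0 + (0 + 0))) | --c--▸ n23
  n22 = 0 | 0\{b} | b.((0 + 0)\{b} | (0 + 0 + (0 + 0))) | --b--▸ n23
  n23 = 0 | 0\{b} | ((0 + 0)\{b} | (0 + 0 + (0 + 0))) | (no moves)
Coarsest stable partition (strong bisimilarity classes):
  B0 = {m0}
  B1 = {m1}
  B2 = {m6}
  B3 = {m13, n13}
  B4 = {m19, n19}
  B5 = {m21, n20, n21}
  B6 = {m23, n23}
  B7 = {m18, n17, n18}
  B8 = {m22, n22}
  B9 = {m11}
  B10 = {m17}
  B11 = {m20}
  B12 = {m16}
  B13 = {m12}
  B14 = {m4}
  B15 = {m9}
  B16 = {m15}
  B17 = {m10}
  B18 = {m5}
  B19 = {m3}
  B20 = {m8, n8}
  B21 = {m14, n14}
  B22 = {m7}
  B23 = {m2}
  B24 = {n0}
  B25 = {n2}
  B26 = {n5}
  B27 = {n9}
  B28 = {n15, n16}
  B29 = {n12}
  B30 = {n7}
  B31 = {n1}
  B32 = {n4}
  B33 = {n10, n11}
  B34 = {n6}
  B35 = {n3}
m0 ∈ B0, n0 ∈ B24 → different blocks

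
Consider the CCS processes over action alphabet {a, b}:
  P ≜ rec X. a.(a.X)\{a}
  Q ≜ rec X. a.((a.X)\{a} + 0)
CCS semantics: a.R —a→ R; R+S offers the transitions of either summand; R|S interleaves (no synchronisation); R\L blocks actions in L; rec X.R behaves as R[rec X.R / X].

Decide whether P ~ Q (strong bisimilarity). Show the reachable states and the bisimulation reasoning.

YES

Reachable graph of P (2 states):
  m0 = rec X. a.(a.X)\{a} :: —a→ m1
  m1 = (a.(rec X. a.(a.X)\{a}))\{a} :: ∅
Reachable graph of Q (2 states):
  n0 = rec X. a.((a.X)\{a} + 0) :: —a→ n1
  n1 = (a.(rec X. a.((a.X)\{a} + 0)))\{a} + 0 :: ∅
Partition-refinement fixed point:
  B0 = {m0, n0}
  B1 = {m1, n1}
m0 ∈ B0, n0 ∈ B0 → same block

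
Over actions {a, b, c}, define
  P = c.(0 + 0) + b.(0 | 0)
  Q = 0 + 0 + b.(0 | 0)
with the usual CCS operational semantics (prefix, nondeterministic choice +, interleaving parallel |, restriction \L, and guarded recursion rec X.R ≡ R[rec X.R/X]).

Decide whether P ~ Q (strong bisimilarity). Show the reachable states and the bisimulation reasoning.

Reachable graph of P (3 states):
  p0 = c.(0 + 0) + b.(0 | 0) :: ··b··> p1, ··c··> p2
  p1 = 0 | 0 :: ∅
  p2 = 0 + 0 :: ∅
Reachable graph of Q (2 states):
  q0 = 0 + 0 + b.(0 | 0) :: ··b··> q1
  q1 = 0 | 0 :: ∅
Coarsest stable partition (strong bisimilarity classes):
  B0 = {p0}
  B1 = {p1, p2, q1}
  B2 = {q0}
p0 ∈ B0, q0 ∈ B2 → different blocks

P ≁ Q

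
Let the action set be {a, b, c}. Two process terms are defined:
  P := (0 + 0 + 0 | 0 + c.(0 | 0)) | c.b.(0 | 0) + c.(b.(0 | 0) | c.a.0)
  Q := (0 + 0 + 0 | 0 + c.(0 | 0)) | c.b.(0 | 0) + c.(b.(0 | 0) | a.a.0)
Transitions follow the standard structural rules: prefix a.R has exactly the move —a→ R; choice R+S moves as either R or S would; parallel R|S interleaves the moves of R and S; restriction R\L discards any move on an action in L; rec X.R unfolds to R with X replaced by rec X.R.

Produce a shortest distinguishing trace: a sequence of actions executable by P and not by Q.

LTS(P): 12 reachable states
  m0 = (0 + 0 + 0 | 0 + c.(0 | 0)) | c.b.(0 | 0) + c.(b.(0 | 0) | c.a.0) ⊢ -c-> m1, -c-> m2, -c-> m3
  m1 = (0 + 0 + 0 | 0 + c.(0 | 0)) | b.(0 | 0) ⊢ -b-> m4, -c-> m5
  m2 = 0 | 0 | c.b.(0 | 0) ⊢ -c-> m5
  m3 = b.(0 | 0) | c.a.0 ⊢ -b-> m6, -c-> m7
  m4 = (0 + 0 + 0 | 0 + c.(0 | 0)) | (0 | 0) ⊢ -c-> m8
  m5 = 0 | 0 | b.(0 | 0) ⊢ -b-> m8
  m6 = 0 | 0 | c.a.0 ⊢ -c-> m9
  m7 = b.(0 | 0) | a.0 ⊢ -a-> m10, -b-> m9
  m8 = 0 | 0 | (0 | 0) ⊢ (no moves)
  m9 = 0 | 0 | a.0 ⊢ -a-> m11
  m10 = b.(0 | 0) | 0 ⊢ -b-> m11
  m11 = 0 | 0 | 0 ⊢ (no moves)
LTS(Q): 12 reachable states
  n0 = (0 + 0 + 0 | 0 + c.(0 | 0)) | c.b.(0 | 0) + c.(b.(0 | 0) | a.a.0) ⊢ -c-> n1, -c-> n2, -c-> n3
  n1 = (0 + 0 + 0 | 0 + c.(0 | 0)) | b.(0 | 0) ⊢ -b-> n4, -c-> n5
  n2 = 0 | 0 | c.b.(0 | 0) ⊢ -c-> n5
  n3 = b.(0 | 0) | a.a.0 ⊢ -a-> n6, -b-> n7
  n4 = (0 + 0 + 0 | 0 + c.(0 | 0)) | (0 | 0) ⊢ -c-> n8
  n5 = 0 | 0 | b.(0 | 0) ⊢ -b-> n8
  n6 = b.(0 | 0) | a.0 ⊢ -a-> n9, -b-> n10
  n7 = 0 | 0 | a.a.0 ⊢ -a-> n10
  n8 = 0 | 0 | (0 | 0) ⊢ (no moves)
  n9 = b.(0 | 0) | 0 ⊢ -b-> n11
  n10 = 0 | 0 | a.0 ⊢ -a-> n11
  n11 = 0 | 0 | 0 ⊢ (no moves)
Executing cca from P (initial set {m0}):
  after c @ step 1: {m1, m2, m3}
  after c @ step 2: {m5, m7}
  after a @ step 3: {m10}
  P completes σ.
Executing cca from Q (initial set {n0}):
  after c @ step 1: {n1, n2, n3}
  after c @ step 2: {n5}
  after a @ step 3: no successor for Q

cca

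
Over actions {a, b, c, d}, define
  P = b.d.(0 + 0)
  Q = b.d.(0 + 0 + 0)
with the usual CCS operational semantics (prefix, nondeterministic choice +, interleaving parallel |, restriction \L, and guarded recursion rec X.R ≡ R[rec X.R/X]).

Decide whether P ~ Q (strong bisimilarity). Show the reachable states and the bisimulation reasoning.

YES

Reachable graph of P (3 states):
  s0 = b.d.(0 + 0) | -b-> s1
  s1 = d.(0 + 0) | -d-> s2
  s2 = 0 + 0 | ∅
Reachable graph of Q (3 states):
  t0 = b.d.(0 + 0 + 0) | -b-> t1
  t1 = d.(0 + 0 + 0) | -d-> t2
  t2 = 0 + 0 + 0 | ∅
Partition-refinement fixed point:
  B0 = {s0, t0}
  B1 = {s1, t1}
  B2 = {s2, t2}
s0 ∈ B0, t0 ∈ B0 → same block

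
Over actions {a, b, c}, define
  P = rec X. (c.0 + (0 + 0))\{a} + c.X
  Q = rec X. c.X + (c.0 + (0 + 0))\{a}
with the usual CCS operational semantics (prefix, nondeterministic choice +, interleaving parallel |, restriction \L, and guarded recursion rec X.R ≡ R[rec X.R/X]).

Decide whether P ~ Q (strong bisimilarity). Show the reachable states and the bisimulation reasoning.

P's transition system — 2 states:
  m0 = rec X. (c.0 + (0 + 0))\{a} + c.X has moves --c--▸ m0, --c--▸ m1
  m1 = 0\{a} has moves ·
Q's transition system — 2 states:
  n0 = rec X. c.X + (c.0 + (0 + 0))\{a} has moves --c--▸ n0, --c--▸ n1
  n1 = 0\{a} has moves ·
Partition-refinement fixed point:
  B0 = {m0, n0}
  B1 = {m1, n1}
m0 ∈ B0, n0 ∈ B0 → same block

YES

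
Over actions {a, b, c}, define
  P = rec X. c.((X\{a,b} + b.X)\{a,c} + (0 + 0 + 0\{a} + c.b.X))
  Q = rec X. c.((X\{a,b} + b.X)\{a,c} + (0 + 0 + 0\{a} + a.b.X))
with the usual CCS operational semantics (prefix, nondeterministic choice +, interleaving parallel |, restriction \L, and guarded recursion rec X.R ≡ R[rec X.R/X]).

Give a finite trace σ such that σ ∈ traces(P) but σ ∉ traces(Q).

cc

P's transition system — 4 states:
  s0 = rec X. c.((X\{a,b} + b.X)\{a,c} + (0 + 0 + 0\{a} + c.b.X)) | —c→ s1
  s1 = ((rec X. c.((X\{a,b} + b.X)\{a,c} + (0 + 0 + 0\{a} + c.b.X)))\{a,b} + b.(rec X. c.((X\{a,b} + b.X)\{a,c} + (0 + 0 + 0\{a} + c.b.X))))\{a,c} + (0 + 0 + 0\{a} + c.b.(rec X. c.((X\{a,b} + b.X)\{a,c} + (0 + 0 + 0\{a} + c.b.X)))) | —b→ s2, —c→ s3
  s2 = (rec X. c.((X\{a,b} + b.X)\{a,c} + (0 + 0 + 0\{a} + c.b.X)))\{a,c} | stopped
  s3 = b.(rec X. c.((X\{a,b} + b.X)\{a,c} + (0 + 0 + 0\{a} + c.b.X))) | —b→ s0
Q's transition system — 4 states:
  t0 = rec X. c.((X\{a,b} + b.X)\{a,c} + (0 + 0 + 0\{a} + a.b.X)) | —c→ t1
  t1 = ((rec X. c.((X\{a,b} + b.X)\{a,c} + (0 + 0 + 0\{a} + a.b.X)))\{a,b} + b.(rec X. c.((X\{a,b} + b.X)\{a,c} + (0 + 0 + 0\{a} + a.b.X))))\{a,c} + (0 + 0 + 0\{a} + a.b.(rec X. c.((X\{a,b} + b.X)\{a,c} + (0 + 0 + 0\{a} + a.b.X)))) | —a→ t2, —b→ t3
  t2 = b.(rec X. c.((X\{a,b} + b.X)\{a,c} + (0 + 0 + 0\{a} + a.b.X))) | —b→ t0
  t3 = (rec X. c.((X\{a,b} + b.X)\{a,c} + (0 + 0 + 0\{a} + a.b.X)))\{a,c} | stopped
Trace ⟨cc⟩ through P, begin at {s0}:
  [1] c ⇒ {s1}
  [2] c ⇒ {s3}
  — P admits the full trace.
Trace ⟨cc⟩ through Q, begin at {t0}:
  [1] c ⇒ {t1}
  [2] c ⇒ ∅  — Q cannot continue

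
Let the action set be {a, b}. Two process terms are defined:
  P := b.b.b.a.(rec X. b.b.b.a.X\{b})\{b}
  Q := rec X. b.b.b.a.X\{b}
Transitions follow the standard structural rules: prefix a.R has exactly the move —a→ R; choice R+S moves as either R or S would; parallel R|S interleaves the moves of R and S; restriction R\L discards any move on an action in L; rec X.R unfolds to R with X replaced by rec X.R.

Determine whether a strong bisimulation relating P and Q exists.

Reachable graph of P (5 states):
  s0 = b.b.b.a.(rec X. b.b.b.a.X\{b})\{b} has moves --b--▸ s1
  s1 = b.b.a.(rec X. b.b.b.a.X\{b})\{b} has moves --b--▸ s2
  s2 = b.a.(rec X. b.b.b.a.X\{b})\{b} has moves --b--▸ s3
  s3 = a.(rec X. b.b.b.a.X\{b})\{b} has moves --a--▸ s4
  s4 = (rec X. b.b.b.a.X\{b})\{b} has moves deadlocked
Reachable graph of Q (5 states):
  t0 = rec X. b.b.b.a.X\{b} has moves --b--▸ t1
  t1 = b.b.a.(rec X. b.b.b.a.X\{b})\{b} has moves --b--▸ t2
  t2 = b.a.(rec X. b.b.b.a.X\{b})\{b} has moves --b--▸ t3
  t3 = a.(rec X. b.b.b.a.X\{b})\{b} has moves --a--▸ t4
  t4 = (rec X. b.b.b.a.X\{b})\{b} has moves deadlocked
Bisimilarity quotient blocks:
  B0 = {s0, t0}
  B1 = {s1, t1}
  B2 = {s2, t2}
  B3 = {s3, t3}
  B4 = {s4, t4}
s0 ∈ B0, t0 ∈ B0 → same block

P ~ Q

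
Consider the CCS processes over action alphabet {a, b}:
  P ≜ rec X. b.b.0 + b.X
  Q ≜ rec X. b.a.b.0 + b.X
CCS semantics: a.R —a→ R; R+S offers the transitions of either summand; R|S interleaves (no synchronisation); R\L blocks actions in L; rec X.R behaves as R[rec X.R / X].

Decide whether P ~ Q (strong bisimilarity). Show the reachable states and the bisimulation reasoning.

LTS(P): 3 reachable states
  s0 = rec X. b.b.0 + b.X has moves -b-> s0, -b-> s1
  s1 = b.0 has moves -b-> s2
  s2 = 0 has moves ∅
LTS(Q): 4 reachable states
  t0 = rec X. b.a.b.0 + b.X has moves -b-> t0, -b-> t1
  t1 = a.b.0 has moves -a-> t2
  t2 = b.0 has moves -b-> t3
  t3 = 0 has moves ∅
Partition-refinement fixed point:
  B0 = {s0}
  B1 = {s1, t2}
  B2 = {s2, t3}
  B3 = {t0}
  B4 = {t1}
s0 ∈ B0, t0 ∈ B3 → different blocks

NO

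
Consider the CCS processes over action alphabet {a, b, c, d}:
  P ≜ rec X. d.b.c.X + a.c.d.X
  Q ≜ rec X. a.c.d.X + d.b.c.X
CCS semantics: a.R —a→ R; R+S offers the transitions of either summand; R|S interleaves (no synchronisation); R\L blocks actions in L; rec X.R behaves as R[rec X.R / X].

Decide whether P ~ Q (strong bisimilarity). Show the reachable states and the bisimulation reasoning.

Reachable graph of P (5 states):
  s0 = rec X. d.b.c.X + a.c.d.X | =a=> s1, =d=> s2
  s1 = c.d.(rec X. d.b.c.X + a.c.d.X) | =c=> s3
  s2 = b.c.(rec X. d.b.c.X + a.c.d.X) | =b=> s4
  s3 = d.(rec X. d.b.c.X + a.c.d.X) | =d=> s0
  s4 = c.(rec X. d.b.c.X + a.c.d.X) | =c=> s0
Reachable graph of Q (5 states):
  t0 = rec X. a.c.d.X + d.b.c.X | =a=> t1, =d=> t2
  t1 = c.d.(rec X. a.c.d.X + d.b.c.X) | =c=> t3
  t2 = b.c.(rec X. a.c.d.X + d.b.c.X) | =b=> t4
  t3 = d.(rec X. a.c.d.X + d.b.c.X) | =d=> t0
  t4 = c.(rec X. a.c.d.X + d.b.c.X) | =c=> t0
Coarsest stable partition (strong bisimilarity classes):
  B0 = {s0, t0}
  B1 = {s1, t1}
  B2 = {s3, t3}
  B3 = {s2, t2}
  B4 = {s4, t4}
s0 ∈ B0, t0 ∈ B0 → same block

bisimilar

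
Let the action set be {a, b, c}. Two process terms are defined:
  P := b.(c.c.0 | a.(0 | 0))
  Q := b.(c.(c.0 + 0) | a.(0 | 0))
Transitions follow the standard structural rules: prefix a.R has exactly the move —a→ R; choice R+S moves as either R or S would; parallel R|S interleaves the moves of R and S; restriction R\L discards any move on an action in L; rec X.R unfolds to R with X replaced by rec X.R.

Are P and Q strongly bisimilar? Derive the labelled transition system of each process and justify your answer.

P's transition system — 7 states:
  s0 = b.(c.c.0 | a.(0 | 0)) :: —b→ s1
  s1 = c.c.0 | a.(0 | 0) :: —a→ s2, —c→ s3
  s2 = c.c.0 | (0 | 0) :: —c→ s4
  s3 = c.0 | a.(0 | 0) :: —a→ s4, —c→ s5
  s4 = c.0 | (0 | 0) :: —c→ s6
  s5 = 0 | a.(0 | 0) :: —a→ s6
  s6 = 0 | (0 | 0) :: ∅
Q's transition system — 7 states:
  t0 = b.(c.(c.0 + 0) | a.(0 | 0)) :: —b→ t1
  t1 = c.(c.0 + 0) | a.(0 | 0) :: —a→ t2, —c→ t3
  t2 = c.(c.0 + 0) | (0 | 0) :: —c→ t4
  t3 = (c.0 + 0) | a.(0 | 0) :: —a→ t4, —c→ t5
  t4 = (c.0 + 0) | (0 | 0) :: —c→ t6
  t5 = 0 | a.(0 | 0) :: —a→ t6
  t6 = 0 | (0 | 0) :: ∅
Coarsest stable partition (strong bisimilarity classes):
  B0 = {s0, t0}
  B1 = {s1, t1}
  B2 = {s2, t2}
  B3 = {s4, t4}
  B4 = {s6, t6}
  B5 = {s3, t3}
  B6 = {s5, t5}
s0 ∈ B0, t0 ∈ B0 → same block

bisimilar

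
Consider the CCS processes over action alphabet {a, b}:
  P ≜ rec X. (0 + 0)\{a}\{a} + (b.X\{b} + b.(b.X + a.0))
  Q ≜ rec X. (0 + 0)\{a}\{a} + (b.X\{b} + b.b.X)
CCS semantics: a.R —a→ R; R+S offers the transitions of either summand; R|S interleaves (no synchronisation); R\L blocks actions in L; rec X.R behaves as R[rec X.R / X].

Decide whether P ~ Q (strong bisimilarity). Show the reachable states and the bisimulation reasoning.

LTS(P): 4 reachable states
  p0 = rec X. (0 + 0)\{a}\{a} + (b.X\{b} + b.(b.X + a.0)) ⊢ -b-> p1, -b-> p2
  p1 = (rec X. (0 + 0)\{a}\{a} + (b.X\{b} + b.(b.X + a.0)))\{b} ⊢ deadlocked
  p2 = b.(rec X. (0 + 0)\{a}\{a} + (b.X\{b} + b.(b.X + a.0))) + a.0 ⊢ -a-> p3, -b-> p0
  p3 = 0 ⊢ deadlocked
LTS(Q): 3 reachable states
  q0 = rec X. (0 + 0)\{a}\{a} + (b.X\{b} + b.b.X) ⊢ -b-> q1, -b-> q2
  q1 = (rec X. (0 + 0)\{a}\{a} + (b.X\{b} + b.b.X))\{b} ⊢ deadlocked
  q2 = b.(rec X. (0 + 0)\{a}\{a} + (b.X\{b} + b.b.X)) ⊢ -b-> q0
Partition-refinement fixed point:
  B0 = {p0}
  B1 = {p2}
  B2 = {p1, p3, q1}
  B3 = {q0}
  B4 = {q2}
p0 ∈ B0, q0 ∈ B3 → different blocks

not bisimilar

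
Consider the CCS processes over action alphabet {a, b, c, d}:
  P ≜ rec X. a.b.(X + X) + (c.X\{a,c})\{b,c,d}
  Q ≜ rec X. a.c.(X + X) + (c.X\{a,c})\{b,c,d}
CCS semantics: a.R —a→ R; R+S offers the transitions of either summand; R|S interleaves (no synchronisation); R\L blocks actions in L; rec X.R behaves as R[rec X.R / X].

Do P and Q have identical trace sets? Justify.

traces(P) ≠ traces(Q) — witness ⟨ab⟩

Reachable graph of P (3 states):
  m0 = rec X. a.b.(X + X) + (c.X\{a,c})\{b,c,d} ⊢ -a-> m1
  m1 = b.((rec X. a.b.(X + X) + (c.X\{a,c})\{b,c,d}) + (rec X. a.b.(X + X) + (c.X\{a,c})\{b,c,d})) ⊢ -b-> m2
  m2 = (rec X. a.b.(X + X) + (c.X\{a,c})\{b,c,d}) + (rec X. a.b.(X + X) + (c.X\{a,c})\{b,c,d}) ⊢ -a-> m1
Reachable graph of Q (3 states):
  n0 = rec X. a.c.(X + X) + (c.X\{a,c})\{b,c,d} ⊢ -a-> n1
  n1 = c.((rec X. a.c.(X + X) + (c.X\{a,c})\{b,c,d}) + (rec X. a.c.(X + X) + (c.X\{a,c})\{b,c,d})) ⊢ -c-> n2
  n2 = (rec X. a.c.(X + X) + (c.X\{a,c})\{b,c,d}) + (rec X. a.c.(X + X) + (c.X\{a,c})\{b,c,d}) ⊢ -a-> n1
Trace ⟨ab⟩ through P, begin at {m0}:
  [1] a ⇒ {m1}
  [2] b ⇒ {m2}
  P completes σ.
Trace ⟨ab⟩ through Q, begin at {n0}:
  [1] a ⇒ {n1}
  [2] b ⇒ ∅ (Q stuck)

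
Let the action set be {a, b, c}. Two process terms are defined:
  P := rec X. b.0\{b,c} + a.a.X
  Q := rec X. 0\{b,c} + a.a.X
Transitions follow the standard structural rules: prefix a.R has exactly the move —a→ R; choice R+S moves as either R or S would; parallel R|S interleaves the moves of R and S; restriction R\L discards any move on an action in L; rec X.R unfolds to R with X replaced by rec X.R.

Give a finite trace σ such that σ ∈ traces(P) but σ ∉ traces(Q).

P's transition system — 3 states:
  u0 = rec X. b.0\{b,c} + a.a.X has moves —a→ u1, —b→ u2
  u1 = a.(rec X. b.0\{b,c} + a.a.X) has moves —a→ u0
  u2 = 0\{b,c} has moves stopped
Q's transition system — 2 states:
  v0 = rec X. 0\{b,c} + a.a.X has moves —a→ v1
  v1 = a.(rec X. 0\{b,c} + a.a.X) has moves —a→ v0
Trace ⟨b⟩ through P, begin at {u0}:
  after b @ step 1: {u2}
  P completes σ.
Trace ⟨b⟩ through Q, begin at {v0}:
  after b @ step 1: no successor for Q

b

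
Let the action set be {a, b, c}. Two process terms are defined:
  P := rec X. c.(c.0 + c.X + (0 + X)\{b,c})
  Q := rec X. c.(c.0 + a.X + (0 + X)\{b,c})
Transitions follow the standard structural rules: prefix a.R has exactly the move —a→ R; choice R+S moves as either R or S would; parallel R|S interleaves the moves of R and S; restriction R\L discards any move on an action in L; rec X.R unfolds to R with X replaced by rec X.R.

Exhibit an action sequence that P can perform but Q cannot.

ccc

Reachable graph of P (3 states):
  p0 = rec X. c.(c.0 + c.X + (0 + X)\{b,c}) → -c-> p1
  p1 = c.0 + c.(rec X. c.(c.0 + c.X + (0 + X)\{b,c})) + (0 + (rec X. c.(c.0 + c.X + (0 + X)\{b,c})))\{b,c} → -c-> p0, -c-> p2
  p2 = 0 → ·
Reachable graph of Q (3 states):
  q0 = rec X. c.(c.0 + a.X + (0 + X)\{b,c}) → -c-> q1
  q1 = c.0 + a.(rec X. c.(c.0 + a.X + (0 + X)\{b,c})) + (0 + (rec X. c.(c.0 + a.X + (0 + X)\{b,c})))\{b,c} → -a-> q0, -c-> q2
  q2 = 0 → ·
Run σ = ⟨ccc⟩ on P: start {p0}
  [1] c ⇒ {p1}
  [2] c ⇒ {p0, p2}
  [3] c ⇒ {p1}
  ✓ P
Run σ = ⟨ccc⟩ on Q: start {q0}
  [1] c ⇒ {q1}
  [2] c ⇒ {q2}
  [3] c ⇒ no successor for Q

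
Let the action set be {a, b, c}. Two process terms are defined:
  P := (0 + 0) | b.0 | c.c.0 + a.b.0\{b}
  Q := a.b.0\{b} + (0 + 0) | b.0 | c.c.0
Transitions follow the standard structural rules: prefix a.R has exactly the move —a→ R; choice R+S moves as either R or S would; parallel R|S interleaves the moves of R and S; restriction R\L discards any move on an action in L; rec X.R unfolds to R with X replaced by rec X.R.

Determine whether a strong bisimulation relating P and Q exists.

P ~ Q

Reachable graph of P (8 states):
  p0 = (0 + 0) | b.0 | c.c.0 + a.b.0\{b} ⊢ ··a··> p1, ··b··> p2, ··c··> p3
  p1 = b.0\{b} ⊢ ··b··> p4
  p2 = (0 + 0) | 0 | c.c.0 ⊢ ··c··> p5
  p3 = (0 + 0) | b.0 | c.0 ⊢ ··b··> p5, ··c··> p6
  p4 = 0\{b} ⊢ ∅
  p5 = (0 + 0) | 0 | c.0 ⊢ ··c··> p7
  p6 = (0 + 0) | b.0 | 0 ⊢ ··b··> p7
  p7 = (0 + 0) | 0 | 0 ⊢ ∅
Reachable graph of Q (8 states):
  q0 = a.b.0\{b} + (0 + 0) | b.0 | c.c.0 ⊢ ··a··> q1, ··b··> q2, ··c··> q3
  q1 = b.0\{b} ⊢ ··b··> q4
  q2 = (0 + 0) | 0 | c.c.0 ⊢ ··c··> q5
  q3 = (0 + 0) | b.0 | c.0 ⊢ ··b··> q5, ··c··> q6
  q4 = 0\{b} ⊢ ∅
  q5 = (0 + 0) | 0 | c.0 ⊢ ··c··> q7
  q6 = (0 + 0) | b.0 | 0 ⊢ ··b··> q7
  q7 = (0 + 0) | 0 | 0 ⊢ ∅
Partition-refinement fixed point:
  B0 = {p0, q0}
  B1 = {p1, p6, q1, q6}
  B2 = {p4, p7, q4, q7}
  B3 = {p2, q2}
  B4 = {p5, q5}
  B5 = {p3, q3}
p0 ∈ B0, q0 ∈ B0 → same block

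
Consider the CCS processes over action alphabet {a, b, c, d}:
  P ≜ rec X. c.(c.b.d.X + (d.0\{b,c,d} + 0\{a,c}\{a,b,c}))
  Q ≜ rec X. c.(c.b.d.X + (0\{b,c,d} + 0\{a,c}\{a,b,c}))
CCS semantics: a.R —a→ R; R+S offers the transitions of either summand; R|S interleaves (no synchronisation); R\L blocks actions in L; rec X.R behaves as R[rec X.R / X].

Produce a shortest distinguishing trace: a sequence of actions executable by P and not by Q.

cd

LTS(P): 5 reachable states
  u0 = rec X. c.(c.b.d.X + (d.0\{b,c,d} + 0\{a,c}\{a,b,c})) ⊢ ··c··> u1
  u1 = c.b.d.(rec X. c.(c.b.d.X + (d.0\{b,c,d} + 0\{a,c}\{a,b,c}))) + (d.0\{b,c,d} + 0\{a,c}\{a,b,c}) ⊢ ··c··> u2, ··d··> u3
  u2 = b.d.(rec X. c.(c.b.d.X + (d.0\{b,c,d} + 0\{a,c}\{a,b,c}))) ⊢ ··b··> u4
  u3 = 0\{b,c,d} ⊢ ·
  u4 = d.(rec X. c.(c.b.d.X + (d.0\{b,c,d} + 0\{a,c}\{a,b,c}))) ⊢ ··d··> u0
LTS(Q): 4 reachable states
  v0 = rec X. c.(c.b.d.X + (0\{b,c,d} + 0\{a,c}\{a,b,c})) ⊢ ··c··> v1
  v1 = c.b.d.(rec X. c.(c.b.d.X + (0\{b,c,d} + 0\{a,c}\{a,b,c}))) + (0\{b,c,d} + 0\{a,c}\{a,b,c}) ⊢ ··c··> v2
  v2 = b.d.(rec X. c.(c.b.d.X + (0\{b,c,d} + 0\{a,c}\{a,b,c}))) ⊢ ··b··> v3
  v3 = d.(rec X. c.(c.b.d.X + (0\{b,c,d} + 0\{a,c}\{a,b,c}))) ⊢ ··d··> v0
Run σ = ⟨cd⟩ on P: start {u0}
  [1] c ⇒ {u1}
  [2] d ⇒ {u3}
  ✓ P
Run σ = ⟨cd⟩ on Q: start {v0}
  [1] c ⇒ {v1}
  [2] d ⇒ no successor for Q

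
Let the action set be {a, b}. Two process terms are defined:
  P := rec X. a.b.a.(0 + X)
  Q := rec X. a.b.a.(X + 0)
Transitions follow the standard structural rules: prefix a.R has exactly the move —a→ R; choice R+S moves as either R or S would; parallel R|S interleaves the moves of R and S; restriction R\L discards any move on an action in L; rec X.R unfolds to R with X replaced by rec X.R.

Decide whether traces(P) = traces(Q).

YES

Reachable graph of P (4 states):
  u0 = rec X. a.b.a.(0 + X) → —a→ u1
  u1 = b.a.(0 + (rec X. a.b.a.(0 + X))) → —b→ u2
  u2 = a.(0 + (rec X. a.b.a.(0 + X))) → —a→ u3
  u3 = 0 + (rec X. a.b.a.(0 + X)) → —a→ u1
Reachable graph of Q (4 states):
  v0 = rec X. a.b.a.(X + 0) → —a→ v1
  v1 = b.a.((rec X. a.b.a.(X + 0)) + 0) → —b→ v2
  v2 = a.((rec X. a.b.a.(X + 0)) + 0) → —a→ v3
  v3 = (rec X. a.b.a.(X + 0)) + 0 → —a→ v1
Partition-refinement fixed point:
  B0 = {u0, u3, v0, v3}
  B1 = {u1, v1}
  B2 = {u2, v2}
u0 ∈ B0, v0 ∈ B0 → same block
Bisimilar ⇒ trace-equivalent.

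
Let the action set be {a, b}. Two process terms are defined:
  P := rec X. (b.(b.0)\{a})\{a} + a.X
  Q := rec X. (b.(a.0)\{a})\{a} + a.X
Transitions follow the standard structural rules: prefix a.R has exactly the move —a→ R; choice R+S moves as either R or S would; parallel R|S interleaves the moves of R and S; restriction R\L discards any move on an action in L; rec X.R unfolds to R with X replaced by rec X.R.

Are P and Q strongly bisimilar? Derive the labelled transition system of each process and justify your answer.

LTS(P): 3 reachable states
  p0 = rec X. (b.(b.0)\{a})\{a} + a.X | ··a··> p0, ··b··> p1
  p1 = (b.0)\{a}\{a} | ··b··> p2
  p2 = 0\{a}\{a} | ·
LTS(Q): 2 reachable states
  q0 = rec X. (b.(a.0)\{a})\{a} + a.X | ··a··> q0, ··b··> q1
  q1 = (a.0)\{a}\{a} | ·
Partition-refinement fixed point:
  B0 = {p0}
  B1 = {p1}
  B2 = {p2, q1}
  B3 = {q0}
p0 ∈ B0, q0 ∈ B3 → different blocks

NO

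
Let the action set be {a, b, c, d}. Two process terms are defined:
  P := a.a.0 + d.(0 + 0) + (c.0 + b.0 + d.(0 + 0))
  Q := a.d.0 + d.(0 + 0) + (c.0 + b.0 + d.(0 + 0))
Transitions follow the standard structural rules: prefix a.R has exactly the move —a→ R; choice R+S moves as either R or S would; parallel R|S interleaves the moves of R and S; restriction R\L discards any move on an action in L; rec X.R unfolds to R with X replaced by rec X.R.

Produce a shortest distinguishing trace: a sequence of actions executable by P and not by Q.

aa

P's transition system — 4 states:
  p0 = a.a.0 + d.(0 + 0) + (c.0 + b.0 + d.(0 + 0)) | =a=> p1, =b=> p2, =c=> p2, =d=> p3
  p1 = a.0 | =a=> p2
  p2 = 0 | deadlocked
  p3 = 0 + 0 | deadlocked
Q's transition system — 4 states:
  q0 = a.d.0 + d.(0 + 0) + (c.0 + b.0 + d.(0 + 0)) | =a=> q1, =b=> q2, =c=> q2, =d=> q3
  q1 = d.0 | =d=> q2
  q2 = 0 | deadlocked
  q3 = 0 + 0 | deadlocked
Trace ⟨aa⟩ through P, begin at {p0}:
  [1] a ⇒ {p1}
  [2] a ⇒ {p2}
  — P admits the full trace.
Trace ⟨aa⟩ through Q, begin at {q0}:
  [1] a ⇒ {q1}
  [2] a ⇒ no successor for Q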